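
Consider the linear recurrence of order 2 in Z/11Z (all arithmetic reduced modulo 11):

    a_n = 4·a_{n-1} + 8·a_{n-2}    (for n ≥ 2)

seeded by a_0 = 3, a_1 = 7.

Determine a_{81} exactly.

a_2 = 4·7 + 8·3 = 8
a_3 = 4·8 + 8·7 = 0
a_4 = 4·0 + 8·8 = 9
a_5 = 4·9 + 8·0 = 3
a_6 = 4·3 + 8·9 = 7
(a_5, a_6) = (3, 7) = (a_0, a_1), so the sequence has period 5.
81 ≡ 1 (mod 5), hence a_81 = a_1 = 7.

7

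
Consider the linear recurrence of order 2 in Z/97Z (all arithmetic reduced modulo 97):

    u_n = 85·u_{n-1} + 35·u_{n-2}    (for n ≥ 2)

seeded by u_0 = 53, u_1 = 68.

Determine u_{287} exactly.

27

u_2 = 85·68 + 35·53 = 69
u_3 = 85·69 + 35·68 = 0
u_4 = 85·0 + 35·69 = 87
u_5 = 85·87 + 35·0 = 23
u_6 = 85·23 + 35·87 = 53
u_7 = 85·53 + 35·23 = 72
u_8 = 85·72 + 35·53 = 21
u_9 = 85·21 + 35·72 = 37
u_10 = 85·37 + 35·21 = 0
u_11 = 85·0 + 35·37 = 34
u_12 = 85·34 + 35·0 = 77
u_13 = 85·77 + 35·34 = 72
u_14 = 85·72 + 35·77 = 85
u_15 = 85·85 + 35·72 = 45
u_16 = 85·45 + 35·85 = 10
u_17 = 85·10 + 35·45 = 0
u_18 = 85·0 + 35·10 = 59
u_19 = 85·59 + 35·0 = 68
u_20 = 85·68 + 35·59 = 85
u_21 = 85·85 + 35·68 = 2
u_22 = 85·2 + 35·85 = 41
u_23 = 85·41 + 35·2 = 63
u_24 = 85·63 + 35·41 = 0
u_25 = 85·0 + 35·63 = 71
u_26 = 85·71 + 35·0 = 21
u_27 = 85·21 + 35·71 = 2
u_28 = 85·2 + 35·21 = 32
u_29 = 85·32 + 35·2 = 74
u_30 = 85·74 + 35·32 = 38
u_31 = 85·38 + 35·74 = 0
u_32 = 85·0 + 35·38 = 69
u_33 = 85·69 + 35·0 = 45
u_34 = 85·45 + 35·69 = 32
u_35 = 85·32 + 35·45 = 27
u_36 = 85·27 + 35·32 = 20
u_37 = 85·20 + 35·27 = 26
u_38 = 85·26 + 35·20 = 0
u_39 = 85·0 + 35·26 = 37
u_40 = 85·37 + 35·0 = 41
u_41 = 85·41 + 35·37 = 27
u_42 = 85·27 + 35·41 = 44
u_43 = 85·44 + 35·27 = 29
u_44 = 85·29 + 35·44 = 28
u_45 = 85·28 + 35·29 = 0
u_46 = 85·0 + 35·28 = 10
u_47 = 85·10 + 35·0 = 74
u_48 = 85·74 + 35·10 = 44
u_49 = 85·44 + 35·74 = 25
u_50 = 85·25 + 35·44 = 76
u_51 = 85·76 + 35·25 = 60
u_52 = 85·60 + 35·76 = 0
u_53 = 85·0 + 35·60 = 63
u_54 = 85·63 + 35·0 = 20
u_55 = 85·20 + 35·63 = 25
u_56 = 85·25 + 35·20 = 12
u_57 = 85·12 + 35·25 = 52
u_58 = 85·52 + 35·12 = 87
u_59 = 85·87 + 35·52 = 0
u_60 = 85·0 + 35·87 = 38
u_61 = 85·38 + 35·0 = 29
u_62 = 85·29 + 35·38 = 12
u_63 = 85·12 + 35·29 = 95
u_64 = 85·95 + 35·12 = 56
u_65 = 85·56 + 35·95 = 34
u_66 = 85·34 + 35·56 = 0
u_67 = 85·0 + 35·34 = 26
u_68 = 85·26 + 35·0 = 76
u_69 = 85·76 + 35·26 = 95
u_70 = 85·95 + 35·76 = 65
u_71 = 85·65 + 35·95 = 23
u_72 = 85·23 + 35·65 = 59
u_73 = 85·59 + 35·23 = 0
u_74 = 85·0 + 35·59 = 28
u_75 = 85·28 + 35·0 = 52
u_76 = 85·52 + 35·28 = 65
u_77 = 85·65 + 35·52 = 70
u_78 = 85·70 + 35·65 = 77
u_79 = 85·77 + 35·70 = 71
u_80 = 85·71 + 35·77 = 0
u_81 = 85·0 + 35·71 = 60
u_82 = 85·60 + 35·0 = 56
u_83 = 85·56 + 35·60 = 70
u_84 = 85·70 + 35·56 = 53
u_85 = 85·53 + 35·70 = 68
(u_84, u_85) = (53, 68) = (u_0, u_1), so the sequence has period 84.
287 ≡ 35 (mod 84), hence u_287 = u_35 = 27.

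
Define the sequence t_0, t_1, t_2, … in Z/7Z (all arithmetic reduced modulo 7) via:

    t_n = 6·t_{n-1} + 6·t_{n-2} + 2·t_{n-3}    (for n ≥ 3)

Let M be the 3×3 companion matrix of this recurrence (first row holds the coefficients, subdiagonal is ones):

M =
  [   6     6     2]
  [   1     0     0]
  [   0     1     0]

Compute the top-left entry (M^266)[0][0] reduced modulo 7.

(M^266)[0][0] is the top entry after applying M 266 times to the unit state (1, 0, 0). Equivalently it is h_{268} for the auxiliary sequence (h_n) obeying the same recurrence with h_2 = 1 and h_i = 0 for 0 ≤ i < 2:
h_3 = 6·1 + 6·0 + 2·0 = 6
h_4 = 6·6 + 6·1 + 2·0 = 0
h_5 = 6·0 + 6·6 + 2·1 = 3
h_6 = 6·3 + 6·0 + 2·6 = 2
h_7 = 6·2 + 6·3 + 2·0 = 2
h_8 = 6·2 + 6·2 + 2·3 = 2
Continuing the recurrence:
  h_9 = 0;  h_10 = 2;  h_11 = 2;  h_12 = 3;  h_13 = 6;  h_14 = 2
  h_15 = 5;  h_16 = 5;  h_17 = 1;  h_18 = 4;  h_19 = 5;  h_20 = 0
  h_21 = 3;  h_22 = 0;  h_23 = 4;  h_24 = 2;  h_25 = 1;  h_26 = 5
  h_27 = 5;  h_28 = 6;  h_29 = 6;  h_30 = 5;  h_31 = 1;  h_32 = 6
  h_33 = 3;  h_34 = 0;  h_35 = 2;  h_36 = 4;  h_37 = 1;  h_38 = 6
  h_39 = 1;  h_40 = 2;  h_41 = 2;  h_42 = 5;  h_43 = 4;  h_44 = 2
  h_45 = 4;  h_46 = 2;  h_47 = 5;  h_48 = 1;  h_49 = 5;  h_50 = 4
  h_51 = 0;  h_52 = 6;  h_53 = 2;  h_54 = 6;  h_55 = 4;  h_56 = 1
  h_57 = 0;  h_58 = 0;  h_59 = 2;  h_60 = 5;  h_61 = 0;  h_62 = 6
  h_63 = 4;  h_64 = 4;  h_65 = 4;  h_66 = 0;  h_67 = 4;  h_68 = 4
  h_69 = 6;  h_70 = 5;  h_71 = 4;  h_72 = 3;  h_73 = 3;  h_74 = 2
  h_75 = 1;  h_76 = 3;  h_77 = 0;  h_78 = 6;  h_79 = 0;  h_80 = 1
  h_81 = 4;  h_82 = 2;  h_83 = 3;  h_84 = 3;  h_85 = 5;  h_86 = 5
  h_87 = 3;  h_88 = 2;  h_89 = 5;  h_90 = 6;  h_91 = 0;  h_92 = 4
  h_93 = 1;  h_94 = 2;  h_95 = 5;  h_96 = 2;  h_97 = 4;  h_98 = 4
  h_99 = 3;  h_100 = 1;  h_101 = 4;  h_102 = 1;  h_103 = 4;  h_104 = 3
  h_105 = 2;  h_106 = 3;  h_107 = 1;  h_108 = 0;  h_109 = 5;  h_110 = 4
  h_111 = 5;  h_112 = 1;  h_113 = 2;  h_114 = 0;  h_115 = 0;  h_116 = 4
  h_117 = 3;  h_118 = 0;  h_119 = 5;  h_120 = 1;  h_121 = 1;  h_122 = 1
  h_123 = 0;  h_124 = 1;  h_125 = 1;  h_126 = 5;  h_127 = 3;  h_128 = 1
  h_129 = 6;  h_130 = 6;  h_131 = 4;  h_132 = 2;  h_133 = 6;  h_134 = 0
  h_135 = 5;  h_136 = 0;  h_137 = 2;  h_138 = 1;  h_139 = 4;  h_140 = 6
  h_141 = 6;  h_142 = 3;  h_143 = 3;  h_144 = 6;  h_145 = 4;  h_146 = 3
  h_147 = 5;  h_148 = 0;  h_149 = 1;  h_150 = 2;  h_151 = 4;  h_152 = 3
  h_153 = 4;  h_154 = 1;  h_155 = 1;  h_156 = 6;  h_157 = 2;  h_158 = 1
  h_159 = 2;  h_160 = 1;  h_161 = 6;  h_162 = 4;  h_163 = 6;  h_164 = 2
  h_165 = 0;  h_166 = 3;  h_167 = 1;  h_168 = 3;  h_169 = 2;  h_170 = 4
  h_171 = 0;  h_172 = 0;  h_173 = 1;  h_174 = 6;  h_175 = 0;  h_176 = 3
  h_177 = 2;  h_178 = 2;  h_179 = 2;  h_180 = 0;  h_181 = 2;  h_182 = 2
  h_183 = 3;  h_184 = 6;  h_185 = 2;  h_186 = 5;  h_187 = 5;  h_188 = 1
  h_189 = 4;  h_190 = 5;  h_191 = 0;  h_192 = 3;  h_193 = 0;  h_194 = 4
  h_195 = 2;  h_196 = 1;  h_197 = 5;  h_198 = 5;  h_199 = 6;  h_200 = 6
  h_201 = 5;  h_202 = 1;  h_203 = 6;  h_204 = 3;  h_205 = 0;  h_206 = 2
  h_207 = 4;  h_208 = 1;  h_209 = 6;  h_210 = 1;  h_211 = 2;  h_212 = 2
  h_213 = 5;  h_214 = 4;  h_215 = 2;  h_216 = 4;  h_217 = 2;  h_218 = 5
  h_219 = 1;  h_220 = 5;  h_221 = 4;  h_222 = 0;  h_223 = 6;  h_224 = 2
  h_225 = 6;  h_226 = 4;  h_227 = 1;  h_228 = 0;  h_229 = 0;  h_230 = 2
  h_231 = 5;  h_232 = 0;  h_233 = 6;  h_234 = 4;  h_235 = 4;  h_236 = 4
  h_237 = 0;  h_238 = 4;  h_239 = 4;  h_240 = 6;  h_241 = 5;  h_242 = 4
  h_243 = 3;  h_244 = 3;  h_245 = 2;  h_246 = 1;  h_247 = 3;  h_248 = 0
  h_249 = 6;  h_250 = 0;  h_251 = 1;  h_252 = 4;  h_253 = 2;  h_254 = 3
  h_255 = 3;  h_256 = 5;  h_257 = 5;  h_258 = 3;  h_259 = 2;  h_260 = 5
  h_261 = 6;  h_262 = 0;  h_263 = 4;  h_264 = 1;  h_265 = 2;  h_266 = 5
h_267 = 6·5 + 6·2 + 2·1 = 2
h_268 = 6·2 + 6·5 + 2·2 = 4

4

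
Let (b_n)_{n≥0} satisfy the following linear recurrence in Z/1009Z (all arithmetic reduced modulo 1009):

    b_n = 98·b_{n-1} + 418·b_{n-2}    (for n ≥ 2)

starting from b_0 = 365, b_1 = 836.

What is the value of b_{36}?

792

b_2 = 98·836 + 418·365 = 410
b_3 = 98·410 + 418·836 = 154
b_4 = 98·154 + 418·410 = 816
b_5 = 98·816 + 418·154 = 53
b_6 = 98·53 + 418·816 = 195
b_7 = 98·195 + 418·53 = 904
b_8 = 98·904 + 418·195 = 590
b_9 = 98·590 + 418·904 = 813
b_10 = 98·813 + 418·590 = 387
b_11 = 98·387 + 418·813 = 394
b_12 = 98·394 + 418·387 = 596
b_13 = 98·596 + 418·394 = 111
b_14 = 98·111 + 418·596 = 693
b_15 = 98·693 + 418·111 = 295
b_16 = 98·295 + 418·693 = 749
b_17 = 98·749 + 418·295 = 966
b_18 = 98·966 + 418·749 = 114
b_19 = 98·114 + 418·966 = 261
b_20 = 98·261 + 418·114 = 582
b_21 = 98·582 + 418·261 = 658
b_22 = 98·658 + 418·582 = 15
b_23 = 98·15 + 418·658 = 48
b_24 = 98·48 + 418·15 = 884
b_25 = 98·884 + 418·48 = 751
b_26 = 98·751 + 418·884 = 159
b_27 = 98·159 + 418·751 = 566
b_28 = 98·566 + 418·159 = 850
b_29 = 98·850 + 418·566 = 35
b_30 = 98·35 + 418·850 = 535
b_31 = 98·535 + 418·35 = 466
b_32 = 98·466 + 418·535 = 904
b_33 = 98·904 + 418·466 = 860
b_34 = 98·860 + 418·904 = 30
b_35 = 98·30 + 418·860 = 189
b_36 = 98·189 + 418·30 = 792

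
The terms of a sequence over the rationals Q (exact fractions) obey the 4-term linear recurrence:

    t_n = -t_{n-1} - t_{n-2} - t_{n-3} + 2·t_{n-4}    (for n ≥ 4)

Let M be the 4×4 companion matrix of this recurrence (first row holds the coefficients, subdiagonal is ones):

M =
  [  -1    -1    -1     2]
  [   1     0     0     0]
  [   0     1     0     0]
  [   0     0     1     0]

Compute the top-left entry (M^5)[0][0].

-5

(M^5)[0][0] is the top entry after applying M 5 times to the unit state (1, 0, 0, 0). Equivalently it is h_{8} for the auxiliary sequence (h_n) obeying the same recurrence with h_3 = 1 and h_i = 0 for 0 ≤ i < 3:
h_4 = -1·1 + -1·0 + -1·0 + 2·0 = -1
h_5 = -1·-1 + -1·1 + -1·0 + 2·0 = 0
h_6 = -1·0 + -1·-1 + -1·1 + 2·0 = 0
h_7 = -1·0 + -1·0 + -1·-1 + 2·1 = 3
h_8 = -1·3 + -1·0 + -1·0 + 2·-1 = -5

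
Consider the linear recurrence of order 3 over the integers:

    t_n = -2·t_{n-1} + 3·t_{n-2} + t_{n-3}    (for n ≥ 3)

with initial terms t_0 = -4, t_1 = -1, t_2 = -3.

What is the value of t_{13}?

71695

t_3 = -2·-3 + 3·-1 + 1·-4 = -1
t_4 = -2·-1 + 3·-3 + 1·-1 = -8
t_5 = -2·-8 + 3·-1 + 1·-3 = 10
t_6 = -2·10 + 3·-8 + 1·-1 = -45
t_7 = -2·-45 + 3·10 + 1·-8 = 112
t_8 = -2·112 + 3·-45 + 1·10 = -349
t_9 = -2·-349 + 3·112 + 1·-45 = 989
t_10 = -2·989 + 3·-349 + 1·112 = -2913
t_11 = -2·-2913 + 3·989 + 1·-349 = 8444
t_12 = -2·8444 + 3·-2913 + 1·989 = -24638
t_13 = -2·-24638 + 3·8444 + 1·-2913 = 71695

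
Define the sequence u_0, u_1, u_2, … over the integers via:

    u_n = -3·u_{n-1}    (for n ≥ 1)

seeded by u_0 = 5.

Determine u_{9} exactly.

u_1 = -3·5 = -15
u_2 = -3·-15 = 45
u_3 = -3·45 = -135
u_4 = -3·-135 = 405
u_5 = -3·405 = -1215
u_6 = -3·-1215 = 3645
u_7 = -3·3645 = -10935
u_8 = -3·-10935 = 32805
u_9 = -3·32805 = -98415

-98415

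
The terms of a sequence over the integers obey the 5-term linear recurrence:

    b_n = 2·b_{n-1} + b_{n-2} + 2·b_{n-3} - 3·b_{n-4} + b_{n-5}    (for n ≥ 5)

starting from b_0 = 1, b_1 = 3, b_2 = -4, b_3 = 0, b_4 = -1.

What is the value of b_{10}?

b_5 = 2·-1 + 1·0 + 2·-4 + -3·3 + 1·1 = -18
b_6 = 2·-18 + 1·-1 + 2·0 + -3·-4 + 1·3 = -22
b_7 = 2·-22 + 1·-18 + 2·-1 + -3·0 + 1·-4 = -68
b_8 = 2·-68 + 1·-22 + 2·-18 + -3·-1 + 1·0 = -191
b_9 = 2·-191 + 1·-68 + 2·-22 + -3·-18 + 1·-1 = -441
b_10 = 2·-441 + 1·-191 + 2·-68 + -3·-22 + 1·-18 = -1161

-1161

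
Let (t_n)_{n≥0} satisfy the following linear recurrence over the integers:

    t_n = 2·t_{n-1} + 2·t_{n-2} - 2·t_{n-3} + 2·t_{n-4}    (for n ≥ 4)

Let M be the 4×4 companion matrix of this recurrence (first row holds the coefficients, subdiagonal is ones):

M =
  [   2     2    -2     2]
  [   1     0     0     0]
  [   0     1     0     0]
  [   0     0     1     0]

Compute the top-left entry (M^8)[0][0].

1684

(M^8)[0][0] is the top entry after applying M 8 times to the unit state (1, 0, 0, 0). Equivalently it is h_{11} for the auxiliary sequence (h_n) obeying the same recurrence with h_3 = 1 and h_i = 0 for 0 ≤ i < 3:
h_4 = 2·1 + 2·0 + -2·0 + 2·0 = 2
h_5 = 2·2 + 2·1 + -2·0 + 2·0 = 6
h_6 = 2·6 + 2·2 + -2·1 + 2·0 = 14
h_7 = 2·14 + 2·6 + -2·2 + 2·1 = 38
h_8 = 2·38 + 2·14 + -2·6 + 2·2 = 96
h_9 = 2·96 + 2·38 + -2·14 + 2·6 = 252
h_10 = 2·252 + 2·96 + -2·38 + 2·14 = 648
h_11 = 2·648 + 2·252 + -2·96 + 2·38 = 1684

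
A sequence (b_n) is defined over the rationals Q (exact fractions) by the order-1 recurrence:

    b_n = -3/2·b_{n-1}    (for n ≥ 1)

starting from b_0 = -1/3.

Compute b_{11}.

59049/2048

b_1 = -3/2·-1/3 = 1/2
b_2 = -3/2·1/2 = -3/4
b_3 = -3/2·-3/4 = 9/8
b_4 = -3/2·9/8 = -27/16
b_5 = -3/2·-27/16 = 81/32
b_6 = -3/2·81/32 = -243/64
b_7 = -3/2·-243/64 = 729/128
b_8 = -3/2·729/128 = -2187/256
b_9 = -3/2·-2187/256 = 6561/512
b_10 = -3/2·6561/512 = -19683/1024
b_11 = -3/2·-19683/1024 = 59049/2048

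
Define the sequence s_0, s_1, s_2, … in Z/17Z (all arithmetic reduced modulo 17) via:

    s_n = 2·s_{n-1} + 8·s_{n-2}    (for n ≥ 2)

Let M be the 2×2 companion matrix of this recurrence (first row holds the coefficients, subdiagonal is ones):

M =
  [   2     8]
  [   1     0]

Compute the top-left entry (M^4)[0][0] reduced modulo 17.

(M^4)[0][0] is the top entry after applying M 4 times to the unit state (1, 0). Equivalently it is h_{5} for the auxiliary sequence (h_n) obeying the same recurrence with h_1 = 1 and h_i = 0 for 0 ≤ i < 1:
h_2 = 2·1 + 8·0 = 2
h_3 = 2·2 + 8·1 = 12
h_4 = 2·12 + 8·2 = 6
h_5 = 2·6 + 8·12 = 6

6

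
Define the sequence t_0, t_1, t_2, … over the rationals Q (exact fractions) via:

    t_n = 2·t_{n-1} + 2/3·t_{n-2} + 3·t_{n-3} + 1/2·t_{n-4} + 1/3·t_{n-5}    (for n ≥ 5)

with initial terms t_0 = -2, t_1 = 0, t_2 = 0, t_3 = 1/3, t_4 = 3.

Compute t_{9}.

23753/81

t_5 = 2·3 + 2/3·1/3 + 3·0 + 1/2·0 + 1/3·-2 = 50/9
t_6 = 2·50/9 + 2/3·3 + 3·1/3 + 1/2·0 + 1/3·0 = 127/9
t_7 = 2·127/9 + 2/3·50/9 + 3·3 + 1/2·1/3 + 1/3·0 = 2219/54
t_8 = 2·2219/54 + 2/3·127/9 + 3·50/9 + 1/2·3 + 1/3·1/3 = 5933/54
t_9 = 2·5933/54 + 2/3·2219/54 + 3·127/9 + 1/2·50/9 + 1/3·3 = 23753/81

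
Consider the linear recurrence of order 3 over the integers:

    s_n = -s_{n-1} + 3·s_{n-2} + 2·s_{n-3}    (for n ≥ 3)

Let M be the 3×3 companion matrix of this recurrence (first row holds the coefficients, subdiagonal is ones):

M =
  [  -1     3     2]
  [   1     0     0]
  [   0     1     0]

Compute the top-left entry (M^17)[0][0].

(M^17)[0][0] is the top entry after applying M 17 times to the unit state (1, 0, 0). Equivalently it is h_{19} for the auxiliary sequence (h_n) obeying the same recurrence with h_2 = 1 and h_i = 0 for 0 ≤ i < 2:
h_3 = -1·1 + 3·0 + 2·0 = -1
h_4 = -1·-1 + 3·1 + 2·0 = 4
h_5 = -1·4 + 3·-1 + 2·1 = -5
h_6 = -1·-5 + 3·4 + 2·-1 = 15
h_7 = -1·15 + 3·-5 + 2·4 = -22
h_8 = -1·-22 + 3·15 + 2·-5 = 57
h_9 = -1·57 + 3·-22 + 2·15 = -93
h_10 = -1·-93 + 3·57 + 2·-22 = 220
h_11 = -1·220 + 3·-93 + 2·57 = -385
h_12 = -1·-385 + 3·220 + 2·-93 = 859
h_13 = -1·859 + 3·-385 + 2·220 = -1574
h_14 = -1·-1574 + 3·859 + 2·-385 = 3381
h_15 = -1·3381 + 3·-1574 + 2·859 = -6385
h_16 = -1·-6385 + 3·3381 + 2·-1574 = 13380
h_17 = -1·13380 + 3·-6385 + 2·3381 = -25773
h_18 = -1·-25773 + 3·13380 + 2·-6385 = 53143
h_19 = -1·53143 + 3·-25773 + 2·13380 = -103702

-103702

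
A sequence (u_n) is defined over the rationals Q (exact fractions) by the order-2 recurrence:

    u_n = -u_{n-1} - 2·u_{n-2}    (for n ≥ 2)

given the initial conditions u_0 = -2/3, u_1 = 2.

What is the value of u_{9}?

u_2 = -1·2 + -2·-2/3 = -2/3
u_3 = -1·-2/3 + -2·2 = -10/3
u_4 = -1·-10/3 + -2·-2/3 = 14/3
u_5 = -1·14/3 + -2·-10/3 = 2
u_6 = -1·2 + -2·14/3 = -34/3
u_7 = -1·-34/3 + -2·2 = 22/3
u_8 = -1·22/3 + -2·-34/3 = 46/3
u_9 = -1·46/3 + -2·22/3 = -30

-30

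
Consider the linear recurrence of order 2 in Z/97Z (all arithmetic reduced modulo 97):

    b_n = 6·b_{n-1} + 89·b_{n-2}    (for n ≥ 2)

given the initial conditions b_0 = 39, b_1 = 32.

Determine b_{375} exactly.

b_2 = 6·32 + 89·39 = 74
b_3 = 6·74 + 89·32 = 91
b_4 = 6·91 + 89·74 = 51
b_5 = 6·51 + 89·91 = 63
b_6 = 6·63 + 89·51 = 67
b_7 = 6·67 + 89·63 = 92
b_8 = 6·92 + 89·67 = 16
b_9 = 6·16 + 89·92 = 39
b_10 = 6·39 + 89·16 = 9
b_11 = 6·9 + 89·39 = 33
b_12 = 6·33 + 89·9 = 29
b_13 = 6·29 + 89·33 = 7
b_14 = 6·7 + 89·29 = 4
b_15 = 6·4 + 89·7 = 65
b_16 = 6·65 + 89·4 = 67
b_17 = 6·67 + 89·65 = 76
b_18 = 6·76 + 89·67 = 17
b_19 = 6·17 + 89·76 = 76
b_20 = 6·76 + 89·17 = 29
b_21 = 6·29 + 89·76 = 51
b_22 = 6·51 + 89·29 = 74
b_23 = 6·74 + 89·51 = 36
b_24 = 6·36 + 89·74 = 12
b_25 = 6·12 + 89·36 = 75
b_26 = 6·75 + 89·12 = 63
b_27 = 6·63 + 89·75 = 69
b_28 = 6·69 + 89·63 = 7
b_29 = 6·7 + 89·69 = 72
b_30 = 6·72 + 89·7 = 85
b_31 = 6·85 + 89·72 = 31
b_32 = 6·31 + 89·85 = 88
b_33 = 6·88 + 89·31 = 86
b_34 = 6·86 + 89·88 = 6
b_35 = 6·6 + 89·86 = 27
b_36 = 6·27 + 89·6 = 17
b_37 = 6·17 + 89·27 = 80
b_38 = 6·80 + 89·17 = 53
b_39 = 6·53 + 89·80 = 66
b_40 = 6·66 + 89·53 = 69
b_41 = 6·69 + 89·66 = 80
b_42 = 6·80 + 89·69 = 25
b_43 = 6·25 + 89·80 = 92
b_44 = 6·92 + 89·25 = 61
b_45 = 6·61 + 89·92 = 18
b_46 = 6·18 + 89·61 = 8
b_47 = 6·8 + 89·18 = 1
b_48 = 6·1 + 89·8 = 39
b_49 = 6·39 + 89·1 = 32
(b_48, b_49) = (39, 32) = (b_0, b_1), so the sequence has period 48.
375 ≡ 39 (mod 48), hence b_375 = b_39 = 66.

66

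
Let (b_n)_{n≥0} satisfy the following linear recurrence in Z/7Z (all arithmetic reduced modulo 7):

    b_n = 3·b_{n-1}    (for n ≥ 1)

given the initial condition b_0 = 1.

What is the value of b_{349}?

3

b_1 = 3·1 = 3
b_2 = 3·3 = 2
b_3 = 3·2 = 6
b_4 = 3·6 = 4
b_5 = 3·4 = 5
b_6 = 3·5 = 1
(b_6) = (1) = (b_0), so the sequence has period 6.
349 ≡ 1 (mod 6), hence b_349 = b_1 = 3.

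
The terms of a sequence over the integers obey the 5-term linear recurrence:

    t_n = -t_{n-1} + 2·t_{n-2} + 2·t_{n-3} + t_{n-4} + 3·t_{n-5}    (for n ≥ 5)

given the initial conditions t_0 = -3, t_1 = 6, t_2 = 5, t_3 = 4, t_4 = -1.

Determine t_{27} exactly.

t_5 = -1·-1 + 2·4 + 2·5 + 1·6 + 3·-3 = 16
t_6 = -1·16 + 2·-1 + 2·4 + 1·5 + 3·6 = 13
t_7 = -1·13 + 2·16 + 2·-1 + 1·4 + 3·5 = 36
t_8 = -1·36 + 2·13 + 2·16 + 1·-1 + 3·4 = 33
t_9 = -1·33 + 2·36 + 2·13 + 1·16 + 3·-1 = 78
t_10 = -1·78 + 2·33 + 2·36 + 1·13 + 3·16 = 121
t_11 = -1·121 + 2·78 + 2·33 + 1·36 + 3·13 = 176
t_12 = -1·176 + 2·121 + 2·78 + 1·33 + 3·36 = 363
t_13 = -1·363 + 2·176 + 2·121 + 1·78 + 3·33 = 408
t_14 = -1·408 + 2·363 + 2·176 + 1·121 + 3·78 = 1025
t_15 = -1·1025 + 2·408 + 2·363 + 1·176 + 3·121 = 1056
t_16 = -1·1056 + 2·1025 + 2·408 + 1·363 + 3·176 = 2701
t_17 = -1·2701 + 2·1056 + 2·1025 + 1·408 + 3·363 = 2958
t_18 = -1·2958 + 2·2701 + 2·1056 + 1·1025 + 3·408 = 6805
t_19 = -1·6805 + 2·2958 + 2·2701 + 1·1056 + 3·1025 = 8644
t_20 = -1·8644 + 2·6805 + 2·2958 + 1·2701 + 3·1056 = 16751
t_21 = -1·16751 + 2·8644 + 2·6805 + 1·2958 + 3·2701 = 25208
t_22 = -1·25208 + 2·16751 + 2·8644 + 1·6805 + 3·2958 = 41261
t_23 = -1·41261 + 2·25208 + 2·16751 + 1·8644 + 3·6805 = 71716
t_24 = -1·71716 + 2·41261 + 2·25208 + 1·16751 + 3·8644 = 103905
t_25 = -1·103905 + 2·71716 + 2·41261 + 1·25208 + 3·16751 = 197510
t_26 = -1·197510 + 2·103905 + 2·71716 + 1·41261 + 3·25208 = 270617
t_27 = -1·270617 + 2·197510 + 2·103905 + 1·71716 + 3·41261 = 527712

527712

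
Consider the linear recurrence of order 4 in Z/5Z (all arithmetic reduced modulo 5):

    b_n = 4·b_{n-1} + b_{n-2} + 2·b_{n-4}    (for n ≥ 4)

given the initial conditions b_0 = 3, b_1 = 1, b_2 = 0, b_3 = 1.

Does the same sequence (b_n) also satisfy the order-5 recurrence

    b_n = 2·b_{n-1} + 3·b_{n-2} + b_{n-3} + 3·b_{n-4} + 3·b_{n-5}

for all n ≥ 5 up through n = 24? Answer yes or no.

Terms b_0..b_24: 3, 1, 0, 1, 0, 3, 2, 3, 4, 0, 3, 3, 3, 0, 4, 2, 3, 4, 2, 1, 2, 2, 4, 0, 3
n=5: candidate gives 0, actual b_5 = 3 ✗

no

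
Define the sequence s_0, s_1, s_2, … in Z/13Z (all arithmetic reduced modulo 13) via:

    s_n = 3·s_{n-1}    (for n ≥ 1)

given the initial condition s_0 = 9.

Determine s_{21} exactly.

9

s_1 = 3·9 = 1
s_2 = 3·1 = 3
s_3 = 3·3 = 9
(s_3) = (9) = (s_0), so the sequence has period 3.
21 ≡ 0 (mod 3), hence s_21 = s_0 = 9.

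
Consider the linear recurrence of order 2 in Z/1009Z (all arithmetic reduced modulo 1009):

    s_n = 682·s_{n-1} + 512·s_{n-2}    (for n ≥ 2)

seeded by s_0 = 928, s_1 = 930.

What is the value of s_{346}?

334

s_2 = 682·930 + 512·928 = 505
s_3 = 682·505 + 512·930 = 253
s_4 = 682·253 + 512·505 = 263
s_5 = 682·263 + 512·253 = 148
s_6 = 682·148 + 512·263 = 495
s_7 = 682·495 + 512·148 = 685
s_8 = 682·685 + 512·495 = 184
s_9 = 682·184 + 512·685 = 969
s_10 = 682·969 + 512·184 = 334
s_11 = 682·334 + 512·969 = 463
s_12 = 682·463 + 512·334 = 436
s_13 = 682·436 + 512·463 = 647
s_14 = 682·647 + 512·436 = 564
s_15 = 682·564 + 512·647 = 531
s_16 = 682·531 + 512·564 = 105
s_17 = 682·105 + 512·531 = 422
s_18 = 682·422 + 512·105 = 522
s_19 = 682·522 + 512·422 = 974
s_20 = 682·974 + 512·522 = 225
s_21 = 682·225 + 512·974 = 324
s_22 = 682·324 + 512·225 = 171
s_23 = 682·171 + 512·324 = 999
s_24 = 682·999 + 512·171 = 12
s_25 = 682·12 + 512·999 = 37
s_26 = 682·37 + 512·12 = 99
s_27 = 682·99 + 512·37 = 697
s_28 = 682·697 + 512·99 = 353
s_29 = 682·353 + 512·697 = 282
s_30 = 682·282 + 512·353 = 739
s_31 = 682·739 + 512·282 = 604
s_32 = 682·604 + 512·739 = 249
s_33 = 682·249 + 512·604 = 800
s_34 = 682·800 + 512·249 = 85
s_35 = 682·85 + 512·800 = 403
s_36 = 682·403 + 512·85 = 531
s_37 = 682·531 + 512·403 = 411
s_38 = 682·411 + 512·531 = 251
s_39 = 682·251 + 512·411 = 212
s_40 = 682·212 + 512·251 = 666
s_41 = 682·666 + 512·212 = 743
s_42 = 682·743 + 512·666 = 158
s_43 = 682·158 + 512·743 = 825
s_44 = 682·825 + 512·158 = 813
s_45 = 682·813 + 512·825 = 154
s_46 = 682·154 + 512·813 = 640
s_47 = 682·640 + 512·154 = 738
s_48 = 682·738 + 512·640 = 589
s_49 = 682·589 + 512·738 = 606
s_50 = 682·606 + 512·589 = 488
s_51 = 682·488 + 512·606 = 355
s_52 = 682·355 + 512·488 = 583
s_53 = 682·583 + 512·355 = 200
s_54 = 682·200 + 512·583 = 17
s_55 = 682·17 + 512·200 = 986
s_56 = 682·986 + 512·17 = 81
s_57 = 682·81 + 512·986 = 79
s_58 = 682·79 + 512·81 = 504
s_59 = 682·504 + 512·79 = 756
s_60 = 682·756 + 512·504 = 746
s_61 = 682·746 + 512·756 = 861
s_62 = 682·861 + 512·746 = 514
s_63 = 682·514 + 512·861 = 324
s_64 = 682·324 + 512·514 = 825
s_65 = 682·825 + 512·324 = 40
s_66 = 682·40 + 512·825 = 675
s_67 = 682·675 + 512·40 = 546
s_68 = 682·546 + 512·675 = 573
s_69 = 682·573 + 512·546 = 362
s_70 = 682·362 + 512·573 = 445
s_71 = 682·445 + 512·362 = 478
s_72 = 682·478 + 512·445 = 904
s_73 = 682·904 + 512·478 = 587
s_74 = 682·587 + 512·904 = 487
s_75 = 682·487 + 512·587 = 35
s_76 = 682·35 + 512·487 = 784
s_77 = 682·784 + 512·35 = 685
s_78 = 682·685 + 512·784 = 838
s_79 = 682·838 + 512·685 = 10
s_80 = 682·10 + 512·838 = 997
s_81 = 682·997 + 512·10 = 972
s_82 = 682·972 + 512·997 = 910
s_83 = 682·910 + 512·972 = 312
s_84 = 682·312 + 512·910 = 656
s_85 = 682·656 + 512·312 = 727
s_86 = 682·727 + 512·656 = 270
s_87 = 682·270 + 512·727 = 405
s_88 = 682·405 + 512·270 = 760
s_89 = 682·760 + 512·405 = 209
s_90 = 682·209 + 512·760 = 924
s_91 = 682·924 + 512·209 = 606
s_92 = 682·606 + 512·924 = 478
s_93 = 682·478 + 512·606 = 598
s_94 = 682·598 + 512·478 = 758
s_95 = 682·758 + 512·598 = 797
s_96 = 682·797 + 512·758 = 343
s_97 = 682·343 + 512·797 = 266
s_98 = 682·266 + 512·343 = 851
s_99 = 682·851 + 512·266 = 184
s_100 = 682·184 + 512·851 = 196
s_101 = 682·196 + 512·184 = 855
s_102 = 682·855 + 512·196 = 369
s_103 = 682·369 + 512·855 = 271
s_104 = 682·271 + 512·369 = 420
s_105 = 682·420 + 512·271 = 403
s_106 = 682·403 + 512·420 = 521
s_107 = 682·521 + 512·403 = 654
s_108 = 682·654 + 512·521 = 426
s_109 = 682·426 + 512·654 = 809
s_110 = 682·809 + 512·426 = 992
s_111 = 682·992 + 512·809 = 23
s_112 = 682·23 + 512·992 = 928
s_113 = 682·928 + 512·23 = 930
(s_112, s_113) = (928, 930) = (s_0, s_1), so the sequence has period 112.
346 ≡ 10 (mod 112), hence s_346 = s_10 = 334.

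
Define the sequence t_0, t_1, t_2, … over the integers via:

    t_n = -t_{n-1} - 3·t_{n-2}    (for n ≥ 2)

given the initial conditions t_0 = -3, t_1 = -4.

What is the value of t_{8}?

-23

t_2 = -1·-4 + -3·-3 = 13
t_3 = -1·13 + -3·-4 = -1
t_4 = -1·-1 + -3·13 = -38
t_5 = -1·-38 + -3·-1 = 41
t_6 = -1·41 + -3·-38 = 73
t_7 = -1·73 + -3·41 = -196
t_8 = -1·-196 + -3·73 = -23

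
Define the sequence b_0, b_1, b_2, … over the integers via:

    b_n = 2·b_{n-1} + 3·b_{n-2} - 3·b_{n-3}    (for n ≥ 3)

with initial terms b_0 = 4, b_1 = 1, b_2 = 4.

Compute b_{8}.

109

b_3 = 2·4 + 3·1 + -3·4 = -1
b_4 = 2·-1 + 3·4 + -3·1 = 7
b_5 = 2·7 + 3·-1 + -3·4 = -1
b_6 = 2·-1 + 3·7 + -3·-1 = 22
b_7 = 2·22 + 3·-1 + -3·7 = 20
b_8 = 2·20 + 3·22 + -3·-1 = 109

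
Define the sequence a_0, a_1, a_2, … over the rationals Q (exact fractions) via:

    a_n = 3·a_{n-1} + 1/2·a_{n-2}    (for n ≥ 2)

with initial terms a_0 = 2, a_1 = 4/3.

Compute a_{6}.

1975/4

a_2 = 3·4/3 + 1/2·2 = 5
a_3 = 3·5 + 1/2·4/3 = 47/3
a_4 = 3·47/3 + 1/2·5 = 99/2
a_5 = 3·99/2 + 1/2·47/3 = 469/3
a_6 = 3·469/3 + 1/2·99/2 = 1975/4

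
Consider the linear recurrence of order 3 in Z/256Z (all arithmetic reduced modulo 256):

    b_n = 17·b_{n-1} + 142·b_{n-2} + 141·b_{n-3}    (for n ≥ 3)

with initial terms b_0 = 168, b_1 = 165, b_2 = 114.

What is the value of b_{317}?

b_3 = 17·114 + 142·165 + 141·168 = 160
b_4 = 17·160 + 142·114 + 141·165 = 189
b_5 = 17·189 + 142·160 + 141·114 = 23
b_6 = 17·23 + 142·189 + 141·160 = 125
b_7 = 17·125 + 142·23 + 141·189 = 40
b_8 = 17·40 + 142·125 + 141·23 = 169
Continuing the recurrence:
  b_9 = 66;  b_10 = 40;  b_11 = 89;  b_12 = 115;  b_13 = 9;  b_14 = 104
  b_15 = 61;  b_16 = 178;  b_17 = 240;  b_18 = 69;  b_19 = 191;  b_20 = 37
  b_21 = 104;  b_22 = 161;  b_23 = 194;  b_24 = 120;  b_25 = 65;  b_26 = 187
  b_27 = 145;  b_28 = 40;  b_29 = 21;  b_30 = 114;  b_31 = 64;  b_32 = 13
  b_33 = 39;  b_34 = 13;  b_35 = 168;  b_36 = 217;  b_37 = 194;  b_38 = 200
  b_39 = 105;  b_40 = 195;  b_41 = 89;  b_42 = 232;  b_43 = 45;  b_44 = 178
  b_45 = 144;  b_46 = 21;  b_47 = 79;  b_48 = 53;  b_49 = 232;  b_50 = 81
  b_51 = 66;  b_52 = 24;  b_53 = 209;  b_54 = 139;  b_55 = 97;  b_56 = 168
  b_57 = 133;  b_58 = 114;  b_59 = 224;  b_60 = 93;  b_61 = 55;  b_62 = 157
  b_63 = 40;  b_64 = 9;  b_65 = 66;  b_66 = 104;  b_67 = 121;  b_68 = 19
  b_69 = 169;  b_70 = 104;  b_71 = 29;  b_72 = 178;  b_73 = 48;  b_74 = 229
  b_75 = 223;  b_76 = 69;  b_77 = 104;  b_78 = 1;  b_79 = 194;  b_80 = 184
  b_81 = 97;  b_82 = 91;  b_83 = 49;  b_84 = 40;  b_85 = 245;  b_86 = 114
  b_87 = 128;  b_88 = 173;  b_89 = 71;  b_90 = 45;  b_91 = 168;  b_92 = 57
  b_93 = 194;  b_94 = 8;  b_95 = 137;  b_96 = 99;  b_97 = 249;  b_98 = 232
  b_99 = 13;  b_100 = 178;  b_101 = 208;  b_102 = 181;  b_103 = 111;  b_104 = 85
  b_105 = 232;  b_106 = 177;  b_107 = 66;  b_108 = 88;  b_109 = 241;  b_110 = 43
  b_111 = 1;  b_112 = 168;  b_113 = 101;  b_114 = 114;  b_115 = 32;  b_116 = 253
  b_117 = 87;  b_118 = 189;  b_119 = 40;  b_120 = 105;  b_121 = 66;  b_122 = 168
  b_123 = 153;  b_124 = 179;  b_125 = 73;  b_126 = 104;  b_127 = 253;  b_128 = 178
  b_129 = 112;  b_130 = 133;  b_131 = 255;  b_132 = 101;  b_133 = 104;  b_134 = 97
  b_135 = 194;  b_136 = 248;  b_137 = 129;  b_138 = 251;  b_139 = 209;  b_140 = 40
  b_141 = 213;  b_142 = 114;  b_143 = 192;  b_144 = 77;  b_145 = 103;  b_146 = 77
  b_147 = 168;  b_148 = 153;  b_149 = 194;  b_150 = 72;  b_151 = 169;  b_152 = 3
  b_153 = 153;  b_154 = 232;  b_155 = 237;  b_156 = 178;  b_157 = 16;  b_158 = 85
  b_159 = 143;  b_160 = 117;  b_161 = 232;  b_162 = 17;  b_163 = 66;  b_164 = 152
  b_165 = 17;  b_166 = 203;  b_167 = 161;  b_168 = 168;  b_169 = 69;  b_170 = 114
  b_171 = 96;  b_172 = 157;  b_173 = 119;  b_174 = 221;  b_175 = 40;  b_176 = 201
  b_177 = 66;  b_178 = 232;  b_179 = 185;  b_180 = 83;  b_181 = 233;  b_182 = 104
  b_183 = 221;  b_184 = 178;  b_185 = 176;  b_186 = 37;  b_187 = 31;  b_188 = 133
  b_189 = 104;  b_190 = 193;  b_191 = 194;  b_192 = 56;  b_193 = 161;  b_194 = 155
  b_195 = 113;  b_196 = 40;  b_197 = 181;  b_198 = 114;  b_199 = 0;  b_200 = 237
  b_201 = 135;  b_202 = 109;  b_203 = 168;  b_204 = 249;  b_205 = 194;  b_206 = 136
  b_207 = 201;  b_208 = 163;  b_209 = 57;  b_210 = 232;  b_211 = 205;  b_212 = 178
  b_213 = 80;  b_214 = 245;  b_215 = 175;  b_216 = 149;  b_217 = 232;  b_218 = 113
  b_219 = 66;  b_220 = 216;  b_221 = 49;  b_222 = 107;  b_223 = 65;  b_224 = 168
  b_225 = 37;  b_226 = 114;  b_227 = 160;  b_228 = 61;  b_229 = 151;  b_230 = 253
  b_231 = 40;  b_232 = 41;  b_233 = 66;  b_234 = 40;  b_235 = 217;  b_236 = 243
  b_237 = 137;  b_238 = 104;  b_239 = 189;  b_240 = 178;  b_241 = 240;  b_242 = 197
  b_243 = 63;  b_244 = 165;  b_245 = 104;  b_246 = 33;  b_247 = 194;  b_248 = 120
  b_249 = 193;  b_250 = 59;  b_251 = 17;  b_252 = 40;  b_253 = 149;  b_254 = 114
  b_255 = 64;  b_256 = 141;  b_257 = 167;  b_258 = 141;  b_259 = 168;  b_260 = 89
  b_261 = 194;  b_262 = 200;  b_263 = 233;  b_264 = 67;  b_265 = 217;  b_266 = 232
  b_267 = 173;  b_268 = 178;  b_269 = 144;  b_270 = 149;  b_271 = 207;  b_272 = 181
  b_273 = 232;  b_274 = 209;  b_275 = 66;  b_276 = 24;  b_277 = 81;  b_278 = 11
  b_279 = 225;  b_280 = 168;  b_281 = 5;  b_282 = 114;  b_283 = 224;  b_284 = 221
  b_285 = 183;  b_286 = 29;  b_287 = 40;  b_288 = 137;  b_289 = 66;  b_290 = 104
  b_291 = 249;  b_292 = 147;  b_293 = 41;  b_294 = 104;  b_295 = 157;  b_296 = 178
  b_297 = 48;  b_298 = 101;  b_299 = 95;  b_300 = 197;  b_301 = 104;  b_302 = 129
  b_303 = 194;  b_304 = 184;  b_305 = 225;  b_306 = 219;  b_307 = 177;  b_308 = 40
  b_309 = 117;  b_310 = 114;  b_311 = 128;  b_312 = 45;  b_313 = 199;  b_314 = 173
  b_315 = 168
b_316 = 17·168 + 142·173 + 141·199 = 185
b_317 = 17·185 + 142·168 + 141·173 = 194

194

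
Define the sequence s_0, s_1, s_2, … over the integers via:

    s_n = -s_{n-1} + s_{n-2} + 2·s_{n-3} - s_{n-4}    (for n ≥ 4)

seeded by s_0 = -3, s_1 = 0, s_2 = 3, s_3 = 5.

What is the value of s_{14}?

s_4 = -1·5 + 1·3 + 2·0 + -1·-3 = 1
s_5 = -1·1 + 1·5 + 2·3 + -1·0 = 10
s_6 = -1·10 + 1·1 + 2·5 + -1·3 = -2
s_7 = -1·-2 + 1·10 + 2·1 + -1·5 = 9
s_8 = -1·9 + 1·-2 + 2·10 + -1·1 = 8
s_9 = -1·8 + 1·9 + 2·-2 + -1·10 = -13
s_10 = -1·-13 + 1·8 + 2·9 + -1·-2 = 41
s_11 = -1·41 + 1·-13 + 2·8 + -1·9 = -47
s_12 = -1·-47 + 1·41 + 2·-13 + -1·8 = 54
s_13 = -1·54 + 1·-47 + 2·41 + -1·-13 = -6
s_14 = -1·-6 + 1·54 + 2·-47 + -1·41 = -75

-75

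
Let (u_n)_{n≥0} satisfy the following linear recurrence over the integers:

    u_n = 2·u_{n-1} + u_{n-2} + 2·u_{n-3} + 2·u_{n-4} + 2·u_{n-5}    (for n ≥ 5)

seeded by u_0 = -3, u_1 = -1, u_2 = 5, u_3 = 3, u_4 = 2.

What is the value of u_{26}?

21489434246

u_5 = 2·2 + 1·3 + 2·5 + 2·-1 + 2·-3 = 9
u_6 = 2·9 + 1·2 + 2·3 + 2·5 + 2·-1 = 34
u_7 = 2·34 + 1·9 + 2·2 + 2·3 + 2·5 = 97
u_8 = 2·97 + 1·34 + 2·9 + 2·2 + 2·3 = 256
u_9 = 2·256 + 1·97 + 2·34 + 2·9 + 2·2 = 699
u_10 = 2·699 + 1·256 + 2·97 + 2·34 + 2·9 = 1934
u_11 = 2·1934 + 1·699 + 2·256 + 2·97 + 2·34 = 5341
u_12 = 2·5341 + 1·1934 + 2·699 + 2·256 + 2·97 = 14720
u_13 = 2·14720 + 1·5341 + 2·1934 + 2·699 + 2·256 = 40559
u_14 = 2·40559 + 1·14720 + 2·5341 + 2·1934 + 2·699 = 111786
u_15 = 2·111786 + 1·40559 + 2·14720 + 2·5341 + 2·1934 = 308121
u_16 = 2·308121 + 1·111786 + 2·40559 + 2·14720 + 2·5341 = 849268
u_17 = 2·849268 + 1·308121 + 2·111786 + 2·40559 + 2·14720 = 2340787
u_18 = 2·2340787 + 1·849268 + 2·308121 + 2·111786 + 2·40559 = 6451774
u_19 = 2·6451774 + 1·2340787 + 2·849268 + 2·308121 + 2·111786 = 17782685
u_20 = 2·17782685 + 1·6451774 + 2·2340787 + 2·849268 + 2·308121 = 49013496
u_21 = 2·49013496 + 1·17782685 + 2·6451774 + 2·2340787 + 2·849268 = 135093335
u_22 = 2·135093335 + 1·49013496 + 2·17782685 + 2·6451774 + 2·2340787 = 372350658
u_23 = 2·372350658 + 1·135093335 + 2·49013496 + 2·17782685 + 2·6451774 = 1026290561
u_24 = 2·1026290561 + 1·372350658 + 2·135093335 + 2·49013496 + 2·17782685 = 2828710812
u_25 = 2·2828710812 + 1·1026290561 + 2·372350658 + 2·135093335 + 2·49013496 = 7796627163
u_26 = 2·7796627163 + 1·2828710812 + 2·1026290561 + 2·372350658 + 2·135093335 = 21489434246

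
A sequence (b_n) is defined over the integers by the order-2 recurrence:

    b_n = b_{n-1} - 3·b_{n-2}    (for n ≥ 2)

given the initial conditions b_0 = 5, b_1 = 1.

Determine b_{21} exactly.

-159749

b_2 = 1·1 + -3·5 = -14
b_3 = 1·-14 + -3·1 = -17
b_4 = 1·-17 + -3·-14 = 25
b_5 = 1·25 + -3·-17 = 76
b_6 = 1·76 + -3·25 = 1
b_7 = 1·1 + -3·76 = -227
b_8 = 1·-227 + -3·1 = -230
b_9 = 1·-230 + -3·-227 = 451
b_10 = 1·451 + -3·-230 = 1141
b_11 = 1·1141 + -3·451 = -212
b_12 = 1·-212 + -3·1141 = -3635
b_13 = 1·-3635 + -3·-212 = -2999
b_14 = 1·-2999 + -3·-3635 = 7906
b_15 = 1·7906 + -3·-2999 = 16903
b_16 = 1·16903 + -3·7906 = -6815
b_17 = 1·-6815 + -3·16903 = -57524
b_18 = 1·-57524 + -3·-6815 = -37079
b_19 = 1·-37079 + -3·-57524 = 135493
b_20 = 1·135493 + -3·-37079 = 246730
b_21 = 1·246730 + -3·135493 = -159749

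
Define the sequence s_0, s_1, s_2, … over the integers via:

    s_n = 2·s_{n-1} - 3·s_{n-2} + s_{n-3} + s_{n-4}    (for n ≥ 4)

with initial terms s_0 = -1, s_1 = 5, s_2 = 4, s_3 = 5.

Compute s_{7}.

11

s_4 = 2·5 + -3·4 + 1·5 + 1·-1 = 2
s_5 = 2·2 + -3·5 + 1·4 + 1·5 = -2
s_6 = 2·-2 + -3·2 + 1·5 + 1·4 = -1
s_7 = 2·-1 + -3·-2 + 1·2 + 1·5 = 11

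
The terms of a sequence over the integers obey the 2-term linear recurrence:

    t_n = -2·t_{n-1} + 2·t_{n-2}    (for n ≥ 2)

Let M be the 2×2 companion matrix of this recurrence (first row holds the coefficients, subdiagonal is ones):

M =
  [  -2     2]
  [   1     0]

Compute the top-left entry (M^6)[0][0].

328

(M^6)[0][0] is the top entry after applying M 6 times to the unit state (1, 0). Equivalently it is h_{7} for the auxiliary sequence (h_n) obeying the same recurrence with h_1 = 1 and h_i = 0 for 0 ≤ i < 1:
h_2 = -2·1 + 2·0 = -2
h_3 = -2·-2 + 2·1 = 6
h_4 = -2·6 + 2·-2 = -16
h_5 = -2·-16 + 2·6 = 44
h_6 = -2·44 + 2·-16 = -120
h_7 = -2·-120 + 2·44 = 328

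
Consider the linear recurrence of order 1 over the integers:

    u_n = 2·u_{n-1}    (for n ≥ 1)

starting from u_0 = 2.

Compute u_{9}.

u_1 = 2·2 = 4
u_2 = 2·4 = 8
u_3 = 2·8 = 16
u_4 = 2·16 = 32
u_5 = 2·32 = 64
u_6 = 2·64 = 128
u_7 = 2·128 = 256
u_8 = 2·256 = 512
u_9 = 2·512 = 1024

1024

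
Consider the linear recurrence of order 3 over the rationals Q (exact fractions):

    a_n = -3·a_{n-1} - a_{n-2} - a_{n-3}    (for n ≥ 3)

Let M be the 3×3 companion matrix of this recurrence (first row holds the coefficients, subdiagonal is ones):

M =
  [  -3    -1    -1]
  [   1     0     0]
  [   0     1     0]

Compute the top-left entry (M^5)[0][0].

(M^5)[0][0] is the top entry after applying M 5 times to the unit state (1, 0, 0). Equivalently it is h_{7} for the auxiliary sequence (h_n) obeying the same recurrence with h_2 = 1 and h_i = 0 for 0 ≤ i < 2:
h_3 = -3·1 + -1·0 + -1·0 = -3
h_4 = -3·-3 + -1·1 + -1·0 = 8
h_5 = -3·8 + -1·-3 + -1·1 = -22
h_6 = -3·-22 + -1·8 + -1·-3 = 61
h_7 = -3·61 + -1·-22 + -1·8 = -169

-169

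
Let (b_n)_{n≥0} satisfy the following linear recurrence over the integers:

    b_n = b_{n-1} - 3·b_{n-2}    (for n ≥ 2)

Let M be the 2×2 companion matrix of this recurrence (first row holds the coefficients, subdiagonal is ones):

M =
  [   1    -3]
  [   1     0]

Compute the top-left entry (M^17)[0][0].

(M^17)[0][0] is the top entry after applying M 17 times to the unit state (1, 0). Equivalently it is h_{18} for the auxiliary sequence (h_n) obeying the same recurrence with h_1 = 1 and h_i = 0 for 0 ≤ i < 1:
h_2 = 1·1 + -3·0 = 1
h_3 = 1·1 + -3·1 = -2
h_4 = 1·-2 + -3·1 = -5
h_5 = 1·-5 + -3·-2 = 1
h_6 = 1·1 + -3·-5 = 16
h_7 = 1·16 + -3·1 = 13
h_8 = 1·13 + -3·16 = -35
h_9 = 1·-35 + -3·13 = -74
h_10 = 1·-74 + -3·-35 = 31
h_11 = 1·31 + -3·-74 = 253
h_12 = 1·253 + -3·31 = 160
h_13 = 1·160 + -3·253 = -599
h_14 = 1·-599 + -3·160 = -1079
h_15 = 1·-1079 + -3·-599 = 718
h_16 = 1·718 + -3·-1079 = 3955
h_17 = 1·3955 + -3·718 = 1801
h_18 = 1·1801 + -3·3955 = -10064

-10064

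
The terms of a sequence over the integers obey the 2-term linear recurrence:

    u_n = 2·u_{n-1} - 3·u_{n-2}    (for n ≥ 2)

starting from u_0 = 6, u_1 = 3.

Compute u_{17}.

-46509

u_2 = 2·3 + -3·6 = -12
u_3 = 2·-12 + -3·3 = -33
u_4 = 2·-33 + -3·-12 = -30
u_5 = 2·-30 + -3·-33 = 39
u_6 = 2·39 + -3·-30 = 168
u_7 = 2·168 + -3·39 = 219
u_8 = 2·219 + -3·168 = -66
u_9 = 2·-66 + -3·219 = -789
u_10 = 2·-789 + -3·-66 = -1380
u_11 = 2·-1380 + -3·-789 = -393
u_12 = 2·-393 + -3·-1380 = 3354
u_13 = 2·3354 + -3·-393 = 7887
u_14 = 2·7887 + -3·3354 = 5712
u_15 = 2·5712 + -3·7887 = -12237
u_16 = 2·-12237 + -3·5712 = -41610
u_17 = 2·-41610 + -3·-12237 = -46509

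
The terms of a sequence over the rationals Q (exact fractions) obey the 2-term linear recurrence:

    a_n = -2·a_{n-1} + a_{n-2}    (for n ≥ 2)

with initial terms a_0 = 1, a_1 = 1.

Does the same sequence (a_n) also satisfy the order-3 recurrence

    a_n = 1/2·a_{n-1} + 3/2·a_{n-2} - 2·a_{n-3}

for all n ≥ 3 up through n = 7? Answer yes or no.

no

Terms a_0..a_7: 1, 1, -1, 3, -7, 17, -41, 99
n=3: candidate gives -1, actual a_3 = 3 ✗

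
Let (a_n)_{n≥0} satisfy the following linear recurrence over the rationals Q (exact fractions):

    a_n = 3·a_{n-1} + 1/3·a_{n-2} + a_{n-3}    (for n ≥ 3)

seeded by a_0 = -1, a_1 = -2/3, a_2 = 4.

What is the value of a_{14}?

a_3 = 3·4 + 1/3·-2/3 + 1·-1 = 97/9
a_4 = 3·97/9 + 1/3·4 + 1·-2/3 = 33
a_5 = 3·33 + 1/3·97/9 + 1·4 = 2878/27
a_6 = 3·2878/27 + 1/3·33 + 1·97/9 = 3074/9
a_7 = 3·3074/9 + 1/3·2878/27 + 1·33 = 88549/81
a_8 = 3·88549/81 + 1/3·3074/9 + 1·2878/27 = 94501/27
a_9 = 3·94501/27 + 1/3·88549/81 + 1·3074/9 = 2723074/243
a_10 = 3·2723074/243 + 1/3·94501/27 + 1·88549/81 = 968708/27
a_11 = 3·968708/27 + 1/3·2723074/243 + 1·94501/27 = 83739949/729
a_12 = 3·83739949/729 + 1/3·968708/27 + 1·2723074/243 = 89369147/243
a_13 = 3·89369147/243 + 1/3·83739949/729 + 1·968708/27 = 2575172266/2187
a_14 = 3·2575172266/2187 + 1/3·89369147/243 + 1·83739949/729 = 2748281362/729

2748281362/729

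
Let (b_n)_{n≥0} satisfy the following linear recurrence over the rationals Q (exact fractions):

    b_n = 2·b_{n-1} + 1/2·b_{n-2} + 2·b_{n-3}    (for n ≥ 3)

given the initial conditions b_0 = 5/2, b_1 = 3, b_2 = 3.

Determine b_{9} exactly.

b_3 = 2·3 + 1/2·3 + 2·5/2 = 25/2
b_4 = 2·25/2 + 1/2·3 + 2·3 = 65/2
b_5 = 2·65/2 + 1/2·25/2 + 2·3 = 309/4
b_6 = 2·309/4 + 1/2·65/2 + 2·25/2 = 783/4
b_7 = 2·783/4 + 1/2·309/4 + 2·65/2 = 3961/8
b_8 = 2·3961/8 + 1/2·783/4 + 2·309/4 = 9941/8
b_9 = 2·9941/8 + 1/2·3961/8 + 2·783/4 = 49989/16

49989/16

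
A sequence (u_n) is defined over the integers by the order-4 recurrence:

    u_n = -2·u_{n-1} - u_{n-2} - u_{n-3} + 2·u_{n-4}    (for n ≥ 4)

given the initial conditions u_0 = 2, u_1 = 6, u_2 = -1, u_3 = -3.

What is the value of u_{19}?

u_4 = -2·-3 + -1·-1 + -1·6 + 2·2 = 5
u_5 = -2·5 + -1·-3 + -1·-1 + 2·6 = 6
u_6 = -2·6 + -1·5 + -1·-3 + 2·-1 = -16
u_7 = -2·-16 + -1·6 + -1·5 + 2·-3 = 15
u_8 = -2·15 + -1·-16 + -1·6 + 2·5 = -10
u_9 = -2·-10 + -1·15 + -1·-16 + 2·6 = 33
u_10 = -2·33 + -1·-10 + -1·15 + 2·-16 = -103
u_11 = -2·-103 + -1·33 + -1·-10 + 2·15 = 213
u_12 = -2·213 + -1·-103 + -1·33 + 2·-10 = -376
u_13 = -2·-376 + -1·213 + -1·-103 + 2·33 = 708
u_14 = -2·708 + -1·-376 + -1·213 + 2·-103 = -1459
u_15 = -2·-1459 + -1·708 + -1·-376 + 2·213 = 3012
u_16 = -2·3012 + -1·-1459 + -1·708 + 2·-376 = -6025
u_17 = -2·-6025 + -1·3012 + -1·-1459 + 2·708 = 11913
u_18 = -2·11913 + -1·-6025 + -1·3012 + 2·-1459 = -23731
u_19 = -2·-23731 + -1·11913 + -1·-6025 + 2·3012 = 47598

47598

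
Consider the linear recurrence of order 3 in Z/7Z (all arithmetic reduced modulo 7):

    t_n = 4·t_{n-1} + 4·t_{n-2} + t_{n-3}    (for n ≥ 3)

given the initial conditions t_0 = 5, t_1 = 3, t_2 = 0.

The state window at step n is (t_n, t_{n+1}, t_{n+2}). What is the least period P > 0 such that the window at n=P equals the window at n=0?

19

n=0: window = (5, 3, 0)
n=1: window = (3, 0, 3)
n=2: window = (0, 3, 1)
n=3: window = (3, 1, 2)
n=4: window = (1, 2, 1)
n=5: window = (2, 1, 6)
n=6: window = (1, 6, 2)
n=7: window = (6, 2, 5)
n=8: window = (2, 5, 6)
n=9: window = (5, 6, 4)
n=10: window = (6, 4, 3)
n=11: window = (4, 3, 6)
n=12: window = (3, 6, 5)
n=13: window = (6, 5, 5)
n=14: window = (5, 5, 4)
n=15: window = (5, 4, 6)
n=16: window = (4, 6, 3)
n=17: window = (6, 3, 5)
n=18: window = (3, 5, 3)
n=19: window = (5, 3, 0)
window at n=19 equals window at n=0 → period = 19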